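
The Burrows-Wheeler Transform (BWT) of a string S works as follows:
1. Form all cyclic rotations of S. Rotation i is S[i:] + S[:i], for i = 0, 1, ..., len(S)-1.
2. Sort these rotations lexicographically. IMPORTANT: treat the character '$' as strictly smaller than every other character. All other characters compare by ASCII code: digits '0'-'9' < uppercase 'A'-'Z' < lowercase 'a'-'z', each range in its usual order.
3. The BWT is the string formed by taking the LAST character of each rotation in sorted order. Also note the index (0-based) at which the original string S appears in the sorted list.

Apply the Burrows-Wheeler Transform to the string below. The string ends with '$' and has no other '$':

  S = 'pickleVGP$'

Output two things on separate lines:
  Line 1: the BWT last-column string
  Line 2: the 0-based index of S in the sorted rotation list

All 10 rotations (rotation i = S[i:]+S[:i]):
  rot[0] = pickleVGP$
  rot[1] = ickleVGP$p
  rot[2] = ckleVGP$pi
  rot[3] = kleVGP$pic
  rot[4] = leVGP$pick
  rot[5] = eVGP$pickl
  rot[6] = VGP$pickle
  rot[7] = GP$pickleV
  rot[8] = P$pickleVG
  rot[9] = $pickleVGP
Sorted (with $ < everything):
  sorted[0] = $pickleVGP  (last char: 'P')
  sorted[1] = GP$pickleV  (last char: 'V')
  sorted[2] = P$pickleVG  (last char: 'G')
  sorted[3] = VGP$pickle  (last char: 'e')
  sorted[4] = ckleVGP$pi  (last char: 'i')
  sorted[5] = eVGP$pickl  (last char: 'l')
  sorted[6] = ickleVGP$p  (last char: 'p')
  sorted[7] = kleVGP$pic  (last char: 'c')
  sorted[8] = leVGP$pick  (last char: 'k')
  sorted[9] = pickleVGP$  (last char: '$')
Last column: PVGeilpck$
Original string S is at sorted index 9

Answer: PVGeilpck$
9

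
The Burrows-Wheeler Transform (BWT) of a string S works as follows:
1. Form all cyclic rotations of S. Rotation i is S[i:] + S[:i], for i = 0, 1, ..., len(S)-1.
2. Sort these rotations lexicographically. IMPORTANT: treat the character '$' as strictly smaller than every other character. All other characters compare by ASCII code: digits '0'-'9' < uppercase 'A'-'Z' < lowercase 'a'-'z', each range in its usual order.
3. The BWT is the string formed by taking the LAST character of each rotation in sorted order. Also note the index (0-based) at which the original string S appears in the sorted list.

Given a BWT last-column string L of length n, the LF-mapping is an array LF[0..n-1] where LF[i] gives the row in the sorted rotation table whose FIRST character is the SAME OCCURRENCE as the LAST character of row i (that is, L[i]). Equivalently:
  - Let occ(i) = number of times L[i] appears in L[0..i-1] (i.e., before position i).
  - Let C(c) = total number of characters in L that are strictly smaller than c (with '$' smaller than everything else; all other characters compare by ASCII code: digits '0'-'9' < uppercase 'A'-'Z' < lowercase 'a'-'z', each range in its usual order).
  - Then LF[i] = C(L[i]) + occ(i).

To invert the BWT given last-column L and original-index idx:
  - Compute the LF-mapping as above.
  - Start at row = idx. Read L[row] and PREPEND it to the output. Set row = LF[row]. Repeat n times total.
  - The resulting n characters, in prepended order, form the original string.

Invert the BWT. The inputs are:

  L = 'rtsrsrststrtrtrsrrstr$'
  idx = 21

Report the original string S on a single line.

Answer: ttsrsrrrsrsstrtsrtrtr$

Derivation:
LF mapping: 1 16 10 2 11 3 12 17 13 18 4 19 5 20 6 14 7 8 15 21 9 0
Walk LF starting at row 21, prepending L[row]:
  step 1: row=21, L[21]='$', prepend. Next row=LF[21]=0
  step 2: row=0, L[0]='r', prepend. Next row=LF[0]=1
  step 3: row=1, L[1]='t', prepend. Next row=LF[1]=16
  step 4: row=16, L[16]='r', prepend. Next row=LF[16]=7
  step 5: row=7, L[7]='t', prepend. Next row=LF[7]=17
  step 6: row=17, L[17]='r', prepend. Next row=LF[17]=8
  step 7: row=8, L[8]='s', prepend. Next row=LF[8]=13
  step 8: row=13, L[13]='t', prepend. Next row=LF[13]=20
  step 9: row=20, L[20]='r', prepend. Next row=LF[20]=9
  step 10: row=9, L[9]='t', prepend. Next row=LF[9]=18
  step 11: row=18, L[18]='s', prepend. Next row=LF[18]=15
  step 12: row=15, L[15]='s', prepend. Next row=LF[15]=14
  step 13: row=14, L[14]='r', prepend. Next row=LF[14]=6
  step 14: row=6, L[6]='s', prepend. Next row=LF[6]=12
  step 15: row=12, L[12]='r', prepend. Next row=LF[12]=5
  step 16: row=5, L[5]='r', prepend. Next row=LF[5]=3
  step 17: row=3, L[3]='r', prepend. Next row=LF[3]=2
  step 18: row=2, L[2]='s', prepend. Next row=LF[2]=10
  step 19: row=10, L[10]='r', prepend. Next row=LF[10]=4
  step 20: row=4, L[4]='s', prepend. Next row=LF[4]=11
  step 21: row=11, L[11]='t', prepend. Next row=LF[11]=19
  step 22: row=19, L[19]='t', prepend. Next row=LF[19]=21
Reversed output: ttsrsrrrsrsstrtsrtrtr$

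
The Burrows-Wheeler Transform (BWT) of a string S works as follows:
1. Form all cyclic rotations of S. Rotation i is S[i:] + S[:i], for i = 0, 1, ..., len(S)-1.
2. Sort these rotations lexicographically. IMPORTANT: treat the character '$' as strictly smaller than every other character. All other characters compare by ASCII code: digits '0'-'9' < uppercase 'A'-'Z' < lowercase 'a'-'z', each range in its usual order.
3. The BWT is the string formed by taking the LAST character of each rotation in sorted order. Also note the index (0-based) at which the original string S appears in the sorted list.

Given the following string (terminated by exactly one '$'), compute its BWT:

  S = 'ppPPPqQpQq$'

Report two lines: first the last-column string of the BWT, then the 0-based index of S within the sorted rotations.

All 11 rotations (rotation i = S[i:]+S[:i]):
  rot[0] = ppPPPqQpQq$
  rot[1] = pPPPqQpQq$p
  rot[2] = PPPqQpQq$pp
  rot[3] = PPqQpQq$ppP
  rot[4] = PqQpQq$ppPP
  rot[5] = qQpQq$ppPPP
  rot[6] = QpQq$ppPPPq
  rot[7] = pQq$ppPPPqQ
  rot[8] = Qq$ppPPPqQp
  rot[9] = q$ppPPPqQpQ
  rot[10] = $ppPPPqQpQq
Sorted (with $ < everything):
  sorted[0] = $ppPPPqQpQq  (last char: 'q')
  sorted[1] = PPPqQpQq$pp  (last char: 'p')
  sorted[2] = PPqQpQq$ppP  (last char: 'P')
  sorted[3] = PqQpQq$ppPP  (last char: 'P')
  sorted[4] = QpQq$ppPPPq  (last char: 'q')
  sorted[5] = Qq$ppPPPqQp  (last char: 'p')
  sorted[6] = pPPPqQpQq$p  (last char: 'p')
  sorted[7] = pQq$ppPPPqQ  (last char: 'Q')
  sorted[8] = ppPPPqQpQq$  (last char: '$')
  sorted[9] = q$ppPPPqQpQ  (last char: 'Q')
  sorted[10] = qQpQq$ppPPP  (last char: 'P')
Last column: qpPPqppQ$QP
Original string S is at sorted index 8

Answer: qpPPqppQ$QP
8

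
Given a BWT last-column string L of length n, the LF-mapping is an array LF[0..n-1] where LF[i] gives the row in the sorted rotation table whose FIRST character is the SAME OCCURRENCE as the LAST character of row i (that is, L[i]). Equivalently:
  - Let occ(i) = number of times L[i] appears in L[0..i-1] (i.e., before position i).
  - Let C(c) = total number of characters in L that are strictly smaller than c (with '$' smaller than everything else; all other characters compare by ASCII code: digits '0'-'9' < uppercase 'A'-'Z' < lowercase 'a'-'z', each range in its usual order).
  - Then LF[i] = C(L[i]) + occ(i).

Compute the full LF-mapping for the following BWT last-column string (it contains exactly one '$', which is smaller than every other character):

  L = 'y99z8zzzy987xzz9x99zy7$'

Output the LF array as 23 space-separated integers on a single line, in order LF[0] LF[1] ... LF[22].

Char counts: '$':1, '7':2, '8':2, '9':6, 'x':2, 'y':3, 'z':7
C (first-col start): C('$')=0, C('7')=1, C('8')=3, C('9')=5, C('x')=11, C('y')=13, C('z')=16
L[0]='y': occ=0, LF[0]=C('y')+0=13+0=13
L[1]='9': occ=0, LF[1]=C('9')+0=5+0=5
L[2]='9': occ=1, LF[2]=C('9')+1=5+1=6
L[3]='z': occ=0, LF[3]=C('z')+0=16+0=16
L[4]='8': occ=0, LF[4]=C('8')+0=3+0=3
L[5]='z': occ=1, LF[5]=C('z')+1=16+1=17
L[6]='z': occ=2, LF[6]=C('z')+2=16+2=18
L[7]='z': occ=3, LF[7]=C('z')+3=16+3=19
L[8]='y': occ=1, LF[8]=C('y')+1=13+1=14
L[9]='9': occ=2, LF[9]=C('9')+2=5+2=7
L[10]='8': occ=1, LF[10]=C('8')+1=3+1=4
L[11]='7': occ=0, LF[11]=C('7')+0=1+0=1
L[12]='x': occ=0, LF[12]=C('x')+0=11+0=11
L[13]='z': occ=4, LF[13]=C('z')+4=16+4=20
L[14]='z': occ=5, LF[14]=C('z')+5=16+5=21
L[15]='9': occ=3, LF[15]=C('9')+3=5+3=8
L[16]='x': occ=1, LF[16]=C('x')+1=11+1=12
L[17]='9': occ=4, LF[17]=C('9')+4=5+4=9
L[18]='9': occ=5, LF[18]=C('9')+5=5+5=10
L[19]='z': occ=6, LF[19]=C('z')+6=16+6=22
L[20]='y': occ=2, LF[20]=C('y')+2=13+2=15
L[21]='7': occ=1, LF[21]=C('7')+1=1+1=2
L[22]='$': occ=0, LF[22]=C('$')+0=0+0=0

Answer: 13 5 6 16 3 17 18 19 14 7 4 1 11 20 21 8 12 9 10 22 15 2 0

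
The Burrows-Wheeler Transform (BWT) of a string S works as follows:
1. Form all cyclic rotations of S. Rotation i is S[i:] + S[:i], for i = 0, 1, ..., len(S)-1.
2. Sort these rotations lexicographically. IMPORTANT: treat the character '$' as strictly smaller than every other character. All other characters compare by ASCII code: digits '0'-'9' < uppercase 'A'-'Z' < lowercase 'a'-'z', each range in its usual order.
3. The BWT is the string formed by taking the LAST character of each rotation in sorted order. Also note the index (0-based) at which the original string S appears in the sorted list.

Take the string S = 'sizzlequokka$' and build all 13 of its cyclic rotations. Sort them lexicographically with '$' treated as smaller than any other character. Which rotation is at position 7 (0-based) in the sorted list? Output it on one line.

All 13 rotations (rotation i = S[i:]+S[:i]):
  rot[0] = sizzlequokka$
  rot[1] = izzlequokka$s
  rot[2] = zzlequokka$si
  rot[3] = zlequokka$siz
  rot[4] = lequokka$sizz
  rot[5] = equokka$sizzl
  rot[6] = quokka$sizzle
  rot[7] = uokka$sizzleq
  rot[8] = okka$sizzlequ
  rot[9] = kka$sizzlequo
  rot[10] = ka$sizzlequok
  rot[11] = a$sizzlequokk
  rot[12] = $sizzlequokka
Sorted (with $ < everything):
  sorted[0] = $sizzlequokka
  sorted[1] = a$sizzlequokk
  sorted[2] = equokka$sizzl
  sorted[3] = izzlequokka$s
  sorted[4] = ka$sizzlequok
  sorted[5] = kka$sizzlequo
  sorted[6] = lequokka$sizz
  sorted[7] = okka$sizzlequ
  sorted[8] = quokka$sizzle
  sorted[9] = sizzlequokka$
  sorted[10] = uokka$sizzleq
  sorted[11] = zlequokka$siz
  sorted[12] = zzlequokka$si
sorted[7] = okka$sizzlequ

Answer: okka$sizzlequ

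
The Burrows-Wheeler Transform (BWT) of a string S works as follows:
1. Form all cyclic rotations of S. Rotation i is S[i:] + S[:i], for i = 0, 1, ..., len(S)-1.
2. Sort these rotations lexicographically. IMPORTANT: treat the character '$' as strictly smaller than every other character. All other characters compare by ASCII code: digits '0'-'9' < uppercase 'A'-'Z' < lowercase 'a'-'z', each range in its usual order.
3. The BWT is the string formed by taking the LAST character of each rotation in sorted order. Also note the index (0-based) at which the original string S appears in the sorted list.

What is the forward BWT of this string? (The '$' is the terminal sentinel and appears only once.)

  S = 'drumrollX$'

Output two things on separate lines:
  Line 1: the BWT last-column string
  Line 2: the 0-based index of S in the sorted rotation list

Answer: Xl$lourmdr
2

Derivation:
All 10 rotations (rotation i = S[i:]+S[:i]):
  rot[0] = drumrollX$
  rot[1] = rumrollX$d
  rot[2] = umrollX$dr
  rot[3] = mrollX$dru
  rot[4] = rollX$drum
  rot[5] = ollX$drumr
  rot[6] = llX$drumro
  rot[7] = lX$drumrol
  rot[8] = X$drumroll
  rot[9] = $drumrollX
Sorted (with $ < everything):
  sorted[0] = $drumrollX  (last char: 'X')
  sorted[1] = X$drumroll  (last char: 'l')
  sorted[2] = drumrollX$  (last char: '$')
  sorted[3] = lX$drumrol  (last char: 'l')
  sorted[4] = llX$drumro  (last char: 'o')
  sorted[5] = mrollX$dru  (last char: 'u')
  sorted[6] = ollX$drumr  (last char: 'r')
  sorted[7] = rollX$drum  (last char: 'm')
  sorted[8] = rumrollX$d  (last char: 'd')
  sorted[9] = umrollX$dr  (last char: 'r')
Last column: Xl$lourmdr
Original string S is at sorted index 2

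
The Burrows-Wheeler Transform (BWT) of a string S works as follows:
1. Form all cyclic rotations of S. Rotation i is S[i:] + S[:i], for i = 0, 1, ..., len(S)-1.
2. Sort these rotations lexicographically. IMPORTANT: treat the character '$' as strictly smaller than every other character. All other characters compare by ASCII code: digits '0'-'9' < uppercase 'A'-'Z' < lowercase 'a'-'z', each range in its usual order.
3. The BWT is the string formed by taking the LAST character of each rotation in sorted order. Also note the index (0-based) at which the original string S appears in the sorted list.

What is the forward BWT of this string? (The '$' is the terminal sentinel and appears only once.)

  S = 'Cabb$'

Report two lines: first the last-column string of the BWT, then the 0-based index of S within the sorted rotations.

All 5 rotations (rotation i = S[i:]+S[:i]):
  rot[0] = Cabb$
  rot[1] = abb$C
  rot[2] = bb$Ca
  rot[3] = b$Cab
  rot[4] = $Cabb
Sorted (with $ < everything):
  sorted[0] = $Cabb  (last char: 'b')
  sorted[1] = Cabb$  (last char: '$')
  sorted[2] = abb$C  (last char: 'C')
  sorted[3] = b$Cab  (last char: 'b')
  sorted[4] = bb$Ca  (last char: 'a')
Last column: b$Cba
Original string S is at sorted index 1

Answer: b$Cba
1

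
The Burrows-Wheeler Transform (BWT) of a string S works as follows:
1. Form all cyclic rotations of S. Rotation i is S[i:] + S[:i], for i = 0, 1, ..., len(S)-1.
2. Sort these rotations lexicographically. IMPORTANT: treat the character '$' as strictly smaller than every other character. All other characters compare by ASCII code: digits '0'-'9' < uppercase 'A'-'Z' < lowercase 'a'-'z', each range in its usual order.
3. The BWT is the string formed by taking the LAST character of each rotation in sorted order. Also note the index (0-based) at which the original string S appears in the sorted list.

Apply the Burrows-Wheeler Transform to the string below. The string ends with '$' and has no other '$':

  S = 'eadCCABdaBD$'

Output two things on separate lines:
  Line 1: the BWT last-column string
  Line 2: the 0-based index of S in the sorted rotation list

Answer: DCaACdBdeaB$
11

Derivation:
All 12 rotations (rotation i = S[i:]+S[:i]):
  rot[0] = eadCCABdaBD$
  rot[1] = adCCABdaBD$e
  rot[2] = dCCABdaBD$ea
  rot[3] = CCABdaBD$ead
  rot[4] = CABdaBD$eadC
  rot[5] = ABdaBD$eadCC
  rot[6] = BdaBD$eadCCA
  rot[7] = daBD$eadCCAB
  rot[8] = aBD$eadCCABd
  rot[9] = BD$eadCCABda
  rot[10] = D$eadCCABdaB
  rot[11] = $eadCCABdaBD
Sorted (with $ < everything):
  sorted[0] = $eadCCABdaBD  (last char: 'D')
  sorted[1] = ABdaBD$eadCC  (last char: 'C')
  sorted[2] = BD$eadCCABda  (last char: 'a')
  sorted[3] = BdaBD$eadCCA  (last char: 'A')
  sorted[4] = CABdaBD$eadC  (last char: 'C')
  sorted[5] = CCABdaBD$ead  (last char: 'd')
  sorted[6] = D$eadCCABdaB  (last char: 'B')
  sorted[7] = aBD$eadCCABd  (last char: 'd')
  sorted[8] = adCCABdaBD$e  (last char: 'e')
  sorted[9] = dCCABdaBD$ea  (last char: 'a')
  sorted[10] = daBD$eadCCAB  (last char: 'B')
  sorted[11] = eadCCABdaBD$  (last char: '$')
Last column: DCaACdBdeaB$
Original string S is at sorted index 11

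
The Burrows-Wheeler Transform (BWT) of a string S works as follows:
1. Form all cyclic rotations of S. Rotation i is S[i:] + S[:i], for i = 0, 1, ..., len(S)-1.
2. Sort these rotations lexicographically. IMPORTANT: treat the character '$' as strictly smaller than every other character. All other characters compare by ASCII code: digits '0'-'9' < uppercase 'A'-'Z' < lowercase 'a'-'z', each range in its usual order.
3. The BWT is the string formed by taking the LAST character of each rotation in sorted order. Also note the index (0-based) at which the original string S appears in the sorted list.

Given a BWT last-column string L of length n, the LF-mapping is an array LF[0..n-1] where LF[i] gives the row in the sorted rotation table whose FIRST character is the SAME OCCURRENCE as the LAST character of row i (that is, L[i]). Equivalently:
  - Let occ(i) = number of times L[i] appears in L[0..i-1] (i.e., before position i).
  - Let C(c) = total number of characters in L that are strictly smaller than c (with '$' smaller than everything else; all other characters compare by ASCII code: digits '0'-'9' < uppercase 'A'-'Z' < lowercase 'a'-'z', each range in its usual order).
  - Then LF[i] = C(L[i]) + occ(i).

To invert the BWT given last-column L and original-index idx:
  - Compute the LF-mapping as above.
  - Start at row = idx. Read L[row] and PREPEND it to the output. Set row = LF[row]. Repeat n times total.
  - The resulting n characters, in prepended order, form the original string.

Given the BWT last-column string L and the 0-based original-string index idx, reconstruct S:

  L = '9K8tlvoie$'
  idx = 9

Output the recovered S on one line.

Answer: violetK89$

Derivation:
LF mapping: 2 3 1 8 6 9 7 5 4 0
Walk LF starting at row 9, prepending L[row]:
  step 1: row=9, L[9]='$', prepend. Next row=LF[9]=0
  step 2: row=0, L[0]='9', prepend. Next row=LF[0]=2
  step 3: row=2, L[2]='8', prepend. Next row=LF[2]=1
  step 4: row=1, L[1]='K', prepend. Next row=LF[1]=3
  step 5: row=3, L[3]='t', prepend. Next row=LF[3]=8
  step 6: row=8, L[8]='e', prepend. Next row=LF[8]=4
  step 7: row=4, L[4]='l', prepend. Next row=LF[4]=6
  step 8: row=6, L[6]='o', prepend. Next row=LF[6]=7
  step 9: row=7, L[7]='i', prepend. Next row=LF[7]=5
  step 10: row=5, L[5]='v', prepend. Next row=LF[5]=9
Reversed output: violetK89$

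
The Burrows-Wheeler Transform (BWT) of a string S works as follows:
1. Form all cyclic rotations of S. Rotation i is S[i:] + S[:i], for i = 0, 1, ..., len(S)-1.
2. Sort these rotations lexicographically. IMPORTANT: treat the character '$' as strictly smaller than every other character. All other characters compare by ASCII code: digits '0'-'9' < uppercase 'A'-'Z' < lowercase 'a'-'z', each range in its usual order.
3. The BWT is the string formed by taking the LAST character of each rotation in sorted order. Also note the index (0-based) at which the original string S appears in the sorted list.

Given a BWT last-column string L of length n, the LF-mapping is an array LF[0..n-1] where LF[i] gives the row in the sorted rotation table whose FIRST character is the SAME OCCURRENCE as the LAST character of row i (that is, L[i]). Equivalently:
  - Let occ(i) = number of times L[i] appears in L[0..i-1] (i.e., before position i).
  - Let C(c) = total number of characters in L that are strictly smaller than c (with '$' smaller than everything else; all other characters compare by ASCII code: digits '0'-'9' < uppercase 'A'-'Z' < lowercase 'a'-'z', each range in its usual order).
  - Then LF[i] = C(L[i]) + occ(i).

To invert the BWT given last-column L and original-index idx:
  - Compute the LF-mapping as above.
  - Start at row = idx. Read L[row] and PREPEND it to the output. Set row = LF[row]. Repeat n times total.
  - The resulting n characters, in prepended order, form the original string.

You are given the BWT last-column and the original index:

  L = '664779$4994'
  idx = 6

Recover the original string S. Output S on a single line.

LF mapping: 4 5 1 6 7 8 0 2 9 10 3
Walk LF starting at row 6, prepending L[row]:
  step 1: row=6, L[6]='$', prepend. Next row=LF[6]=0
  step 2: row=0, L[0]='6', prepend. Next row=LF[0]=4
  step 3: row=4, L[4]='7', prepend. Next row=LF[4]=7
  step 4: row=7, L[7]='4', prepend. Next row=LF[7]=2
  step 5: row=2, L[2]='4', prepend. Next row=LF[2]=1
  step 6: row=1, L[1]='6', prepend. Next row=LF[1]=5
  step 7: row=5, L[5]='9', prepend. Next row=LF[5]=8
  step 8: row=8, L[8]='9', prepend. Next row=LF[8]=9
  step 9: row=9, L[9]='9', prepend. Next row=LF[9]=10
  step 10: row=10, L[10]='4', prepend. Next row=LF[10]=3
  step 11: row=3, L[3]='7', prepend. Next row=LF[3]=6
Reversed output: 7499964476$

Answer: 7499964476$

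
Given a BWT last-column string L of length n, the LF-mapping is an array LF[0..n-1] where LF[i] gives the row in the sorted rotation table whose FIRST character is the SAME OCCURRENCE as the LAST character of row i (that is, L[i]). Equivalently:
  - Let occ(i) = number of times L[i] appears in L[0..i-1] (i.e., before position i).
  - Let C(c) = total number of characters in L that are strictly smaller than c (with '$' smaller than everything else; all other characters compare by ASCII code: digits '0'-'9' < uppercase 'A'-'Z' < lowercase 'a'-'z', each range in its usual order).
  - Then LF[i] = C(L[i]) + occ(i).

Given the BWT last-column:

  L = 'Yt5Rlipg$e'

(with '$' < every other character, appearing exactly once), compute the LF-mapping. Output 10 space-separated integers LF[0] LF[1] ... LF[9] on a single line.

Answer: 3 9 1 2 7 6 8 5 0 4

Derivation:
Char counts: '$':1, '5':1, 'R':1, 'Y':1, 'e':1, 'g':1, 'i':1, 'l':1, 'p':1, 't':1
C (first-col start): C('$')=0, C('5')=1, C('R')=2, C('Y')=3, C('e')=4, C('g')=5, C('i')=6, C('l')=7, C('p')=8, C('t')=9
L[0]='Y': occ=0, LF[0]=C('Y')+0=3+0=3
L[1]='t': occ=0, LF[1]=C('t')+0=9+0=9
L[2]='5': occ=0, LF[2]=C('5')+0=1+0=1
L[3]='R': occ=0, LF[3]=C('R')+0=2+0=2
L[4]='l': occ=0, LF[4]=C('l')+0=7+0=7
L[5]='i': occ=0, LF[5]=C('i')+0=6+0=6
L[6]='p': occ=0, LF[6]=C('p')+0=8+0=8
L[7]='g': occ=0, LF[7]=C('g')+0=5+0=5
L[8]='$': occ=0, LF[8]=C('$')+0=0+0=0
L[9]='e': occ=0, LF[9]=C('e')+0=4+0=4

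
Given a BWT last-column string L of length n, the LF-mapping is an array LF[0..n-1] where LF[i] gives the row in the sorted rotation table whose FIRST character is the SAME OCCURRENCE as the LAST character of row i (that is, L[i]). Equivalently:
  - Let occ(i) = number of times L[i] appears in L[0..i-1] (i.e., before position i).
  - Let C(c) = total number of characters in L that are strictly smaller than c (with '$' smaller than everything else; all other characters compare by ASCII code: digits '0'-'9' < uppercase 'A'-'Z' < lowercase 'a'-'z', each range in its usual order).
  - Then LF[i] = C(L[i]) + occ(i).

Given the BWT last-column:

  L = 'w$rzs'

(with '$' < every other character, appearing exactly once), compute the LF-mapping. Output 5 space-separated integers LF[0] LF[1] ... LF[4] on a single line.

Char counts: '$':1, 'r':1, 's':1, 'w':1, 'z':1
C (first-col start): C('$')=0, C('r')=1, C('s')=2, C('w')=3, C('z')=4
L[0]='w': occ=0, LF[0]=C('w')+0=3+0=3
L[1]='$': occ=0, LF[1]=C('$')+0=0+0=0
L[2]='r': occ=0, LF[2]=C('r')+0=1+0=1
L[3]='z': occ=0, LF[3]=C('z')+0=4+0=4
L[4]='s': occ=0, LF[4]=C('s')+0=2+0=2

Answer: 3 0 1 4 2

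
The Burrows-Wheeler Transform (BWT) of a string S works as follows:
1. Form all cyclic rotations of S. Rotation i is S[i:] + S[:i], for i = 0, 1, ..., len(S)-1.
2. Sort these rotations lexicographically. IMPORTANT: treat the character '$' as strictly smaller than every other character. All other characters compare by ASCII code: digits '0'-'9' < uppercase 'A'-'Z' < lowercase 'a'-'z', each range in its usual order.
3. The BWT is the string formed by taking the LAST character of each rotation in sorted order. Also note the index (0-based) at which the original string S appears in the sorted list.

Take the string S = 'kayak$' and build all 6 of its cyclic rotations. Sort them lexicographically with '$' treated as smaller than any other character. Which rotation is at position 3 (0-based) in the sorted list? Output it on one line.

Answer: k$kaya

Derivation:
All 6 rotations (rotation i = S[i:]+S[:i]):
  rot[0] = kayak$
  rot[1] = ayak$k
  rot[2] = yak$ka
  rot[3] = ak$kay
  rot[4] = k$kaya
  rot[5] = $kayak
Sorted (with $ < everything):
  sorted[0] = $kayak
  sorted[1] = ak$kay
  sorted[2] = ayak$k
  sorted[3] = k$kaya
  sorted[4] = kayak$
  sorted[5] = yak$ka
sorted[3] = k$kaya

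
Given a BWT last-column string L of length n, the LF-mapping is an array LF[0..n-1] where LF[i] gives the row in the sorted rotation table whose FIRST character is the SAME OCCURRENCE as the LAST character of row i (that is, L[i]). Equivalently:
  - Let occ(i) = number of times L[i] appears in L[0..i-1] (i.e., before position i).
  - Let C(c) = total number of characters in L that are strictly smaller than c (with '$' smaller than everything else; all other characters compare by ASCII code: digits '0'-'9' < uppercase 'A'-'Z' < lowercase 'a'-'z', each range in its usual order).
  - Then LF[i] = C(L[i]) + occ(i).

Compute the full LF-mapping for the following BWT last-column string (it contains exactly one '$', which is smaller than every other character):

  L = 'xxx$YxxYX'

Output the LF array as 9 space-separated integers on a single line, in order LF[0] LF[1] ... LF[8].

Answer: 4 5 6 0 2 7 8 3 1

Derivation:
Char counts: '$':1, 'X':1, 'Y':2, 'x':5
C (first-col start): C('$')=0, C('X')=1, C('Y')=2, C('x')=4
L[0]='x': occ=0, LF[0]=C('x')+0=4+0=4
L[1]='x': occ=1, LF[1]=C('x')+1=4+1=5
L[2]='x': occ=2, LF[2]=C('x')+2=4+2=6
L[3]='$': occ=0, LF[3]=C('$')+0=0+0=0
L[4]='Y': occ=0, LF[4]=C('Y')+0=2+0=2
L[5]='x': occ=3, LF[5]=C('x')+3=4+3=7
L[6]='x': occ=4, LF[6]=C('x')+4=4+4=8
L[7]='Y': occ=1, LF[7]=C('Y')+1=2+1=3
L[8]='X': occ=0, LF[8]=C('X')+0=1+0=1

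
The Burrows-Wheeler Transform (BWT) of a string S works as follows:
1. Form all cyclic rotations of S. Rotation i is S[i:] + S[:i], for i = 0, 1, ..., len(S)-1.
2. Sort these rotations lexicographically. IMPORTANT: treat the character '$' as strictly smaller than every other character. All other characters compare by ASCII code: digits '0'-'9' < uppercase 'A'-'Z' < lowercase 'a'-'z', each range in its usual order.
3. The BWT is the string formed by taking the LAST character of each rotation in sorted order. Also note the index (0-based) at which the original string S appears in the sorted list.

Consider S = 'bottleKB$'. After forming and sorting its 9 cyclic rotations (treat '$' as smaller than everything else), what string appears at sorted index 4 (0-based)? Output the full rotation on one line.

All 9 rotations (rotation i = S[i:]+S[:i]):
  rot[0] = bottleKB$
  rot[1] = ottleKB$b
  rot[2] = ttleKB$bo
  rot[3] = tleKB$bot
  rot[4] = leKB$bott
  rot[5] = eKB$bottl
  rot[6] = KB$bottle
  rot[7] = B$bottleK
  rot[8] = $bottleKB
Sorted (with $ < everything):
  sorted[0] = $bottleKB
  sorted[1] = B$bottleK
  sorted[2] = KB$bottle
  sorted[3] = bottleKB$
  sorted[4] = eKB$bottl
  sorted[5] = leKB$bott
  sorted[6] = ottleKB$b
  sorted[7] = tleKB$bot
  sorted[8] = ttleKB$bo
sorted[4] = eKB$bottl

Answer: eKB$bottl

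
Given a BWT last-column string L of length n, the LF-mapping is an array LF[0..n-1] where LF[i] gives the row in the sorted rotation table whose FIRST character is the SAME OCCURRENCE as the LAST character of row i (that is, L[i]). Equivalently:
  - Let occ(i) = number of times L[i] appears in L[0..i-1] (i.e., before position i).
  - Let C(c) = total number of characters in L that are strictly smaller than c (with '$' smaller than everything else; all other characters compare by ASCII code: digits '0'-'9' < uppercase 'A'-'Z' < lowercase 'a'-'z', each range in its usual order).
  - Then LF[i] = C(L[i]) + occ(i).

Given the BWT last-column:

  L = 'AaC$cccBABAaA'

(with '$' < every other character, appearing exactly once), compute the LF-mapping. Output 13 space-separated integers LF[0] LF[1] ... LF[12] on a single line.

Answer: 1 8 7 0 10 11 12 5 2 6 3 9 4

Derivation:
Char counts: '$':1, 'A':4, 'B':2, 'C':1, 'a':2, 'c':3
C (first-col start): C('$')=0, C('A')=1, C('B')=5, C('C')=7, C('a')=8, C('c')=10
L[0]='A': occ=0, LF[0]=C('A')+0=1+0=1
L[1]='a': occ=0, LF[1]=C('a')+0=8+0=8
L[2]='C': occ=0, LF[2]=C('C')+0=7+0=7
L[3]='$': occ=0, LF[3]=C('$')+0=0+0=0
L[4]='c': occ=0, LF[4]=C('c')+0=10+0=10
L[5]='c': occ=1, LF[5]=C('c')+1=10+1=11
L[6]='c': occ=2, LF[6]=C('c')+2=10+2=12
L[7]='B': occ=0, LF[7]=C('B')+0=5+0=5
L[8]='A': occ=1, LF[8]=C('A')+1=1+1=2
L[9]='B': occ=1, LF[9]=C('B')+1=5+1=6
L[10]='A': occ=2, LF[10]=C('A')+2=1+2=3
L[11]='a': occ=1, LF[11]=C('a')+1=8+1=9
L[12]='A': occ=3, LF[12]=C('A')+3=1+3=4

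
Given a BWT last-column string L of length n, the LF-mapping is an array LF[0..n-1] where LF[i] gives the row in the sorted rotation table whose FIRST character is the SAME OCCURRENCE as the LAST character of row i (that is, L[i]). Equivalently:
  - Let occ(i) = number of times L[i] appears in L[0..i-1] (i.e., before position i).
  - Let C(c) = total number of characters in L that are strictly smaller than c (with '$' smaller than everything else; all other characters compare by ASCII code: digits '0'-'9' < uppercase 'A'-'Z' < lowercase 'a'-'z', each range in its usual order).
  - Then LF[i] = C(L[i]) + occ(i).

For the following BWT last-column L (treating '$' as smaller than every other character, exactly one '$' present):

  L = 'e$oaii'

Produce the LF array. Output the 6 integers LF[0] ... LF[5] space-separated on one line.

Char counts: '$':1, 'a':1, 'e':1, 'i':2, 'o':1
C (first-col start): C('$')=0, C('a')=1, C('e')=2, C('i')=3, C('o')=5
L[0]='e': occ=0, LF[0]=C('e')+0=2+0=2
L[1]='$': occ=0, LF[1]=C('$')+0=0+0=0
L[2]='o': occ=0, LF[2]=C('o')+0=5+0=5
L[3]='a': occ=0, LF[3]=C('a')+0=1+0=1
L[4]='i': occ=0, LF[4]=C('i')+0=3+0=3
L[5]='i': occ=1, LF[5]=C('i')+1=3+1=4

Answer: 2 0 5 1 3 4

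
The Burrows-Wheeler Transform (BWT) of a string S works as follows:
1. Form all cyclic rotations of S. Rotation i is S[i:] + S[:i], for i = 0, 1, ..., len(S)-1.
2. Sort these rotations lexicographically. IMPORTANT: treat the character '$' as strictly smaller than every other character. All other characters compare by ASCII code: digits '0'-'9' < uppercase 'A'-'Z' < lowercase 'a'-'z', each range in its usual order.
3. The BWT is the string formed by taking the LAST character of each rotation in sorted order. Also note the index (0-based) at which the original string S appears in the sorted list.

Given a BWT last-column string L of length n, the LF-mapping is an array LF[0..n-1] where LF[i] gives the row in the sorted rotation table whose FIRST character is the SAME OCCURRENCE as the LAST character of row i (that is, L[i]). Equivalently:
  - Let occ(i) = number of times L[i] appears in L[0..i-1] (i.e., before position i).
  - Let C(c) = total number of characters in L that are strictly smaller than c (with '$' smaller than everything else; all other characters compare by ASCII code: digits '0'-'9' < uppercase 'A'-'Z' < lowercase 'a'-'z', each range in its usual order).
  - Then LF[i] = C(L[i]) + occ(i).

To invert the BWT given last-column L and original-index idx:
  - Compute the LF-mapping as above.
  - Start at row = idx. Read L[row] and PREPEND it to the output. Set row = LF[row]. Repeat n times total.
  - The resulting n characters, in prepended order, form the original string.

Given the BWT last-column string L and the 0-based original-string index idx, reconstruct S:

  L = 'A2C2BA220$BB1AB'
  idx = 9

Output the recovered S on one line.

LF mapping: 7 3 14 4 10 8 5 6 1 0 11 12 2 9 13
Walk LF starting at row 9, prepending L[row]:
  step 1: row=9, L[9]='$', prepend. Next row=LF[9]=0
  step 2: row=0, L[0]='A', prepend. Next row=LF[0]=7
  step 3: row=7, L[7]='2', prepend. Next row=LF[7]=6
  step 4: row=6, L[6]='2', prepend. Next row=LF[6]=5
  step 5: row=5, L[5]='A', prepend. Next row=LF[5]=8
  step 6: row=8, L[8]='0', prepend. Next row=LF[8]=1
  step 7: row=1, L[1]='2', prepend. Next row=LF[1]=3
  step 8: row=3, L[3]='2', prepend. Next row=LF[3]=4
  step 9: row=4, L[4]='B', prepend. Next row=LF[4]=10
  step 10: row=10, L[10]='B', prepend. Next row=LF[10]=11
  step 11: row=11, L[11]='B', prepend. Next row=LF[11]=12
  step 12: row=12, L[12]='1', prepend. Next row=LF[12]=2
  step 13: row=2, L[2]='C', prepend. Next row=LF[2]=14
  step 14: row=14, L[14]='B', prepend. Next row=LF[14]=13
  step 15: row=13, L[13]='A', prepend. Next row=LF[13]=9
Reversed output: ABC1BBB220A22A$

Answer: ABC1BBB220A22A$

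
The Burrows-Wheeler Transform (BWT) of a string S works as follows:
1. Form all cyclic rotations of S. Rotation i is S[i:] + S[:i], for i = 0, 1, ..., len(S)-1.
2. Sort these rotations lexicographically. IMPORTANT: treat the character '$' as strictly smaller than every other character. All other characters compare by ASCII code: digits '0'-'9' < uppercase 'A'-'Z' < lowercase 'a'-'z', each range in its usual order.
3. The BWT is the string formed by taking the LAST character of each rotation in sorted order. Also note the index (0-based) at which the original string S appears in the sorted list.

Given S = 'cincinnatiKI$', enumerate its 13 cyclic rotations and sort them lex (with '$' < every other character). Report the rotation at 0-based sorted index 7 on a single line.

Answer: incinnatiKI$c

Derivation:
All 13 rotations (rotation i = S[i:]+S[:i]):
  rot[0] = cincinnatiKI$
  rot[1] = incinnatiKI$c
  rot[2] = ncinnatiKI$ci
  rot[3] = cinnatiKI$cin
  rot[4] = innatiKI$cinc
  rot[5] = nnatiKI$cinci
  rot[6] = natiKI$cincin
  rot[7] = atiKI$cincinn
  rot[8] = tiKI$cincinna
  rot[9] = iKI$cincinnat
  rot[10] = KI$cincinnati
  rot[11] = I$cincinnatiK
  rot[12] = $cincinnatiKI
Sorted (with $ < everything):
  sorted[0] = $cincinnatiKI
  sorted[1] = I$cincinnatiK
  sorted[2] = KI$cincinnati
  sorted[3] = atiKI$cincinn
  sorted[4] = cincinnatiKI$
  sorted[5] = cinnatiKI$cin
  sorted[6] = iKI$cincinnat
  sorted[7] = incinnatiKI$c
  sorted[8] = innatiKI$cinc
  sorted[9] = natiKI$cincin
  sorted[10] = ncinnatiKI$ci
  sorted[11] = nnatiKI$cinci
  sorted[12] = tiKI$cincinna
sorted[7] = incinnatiKI$c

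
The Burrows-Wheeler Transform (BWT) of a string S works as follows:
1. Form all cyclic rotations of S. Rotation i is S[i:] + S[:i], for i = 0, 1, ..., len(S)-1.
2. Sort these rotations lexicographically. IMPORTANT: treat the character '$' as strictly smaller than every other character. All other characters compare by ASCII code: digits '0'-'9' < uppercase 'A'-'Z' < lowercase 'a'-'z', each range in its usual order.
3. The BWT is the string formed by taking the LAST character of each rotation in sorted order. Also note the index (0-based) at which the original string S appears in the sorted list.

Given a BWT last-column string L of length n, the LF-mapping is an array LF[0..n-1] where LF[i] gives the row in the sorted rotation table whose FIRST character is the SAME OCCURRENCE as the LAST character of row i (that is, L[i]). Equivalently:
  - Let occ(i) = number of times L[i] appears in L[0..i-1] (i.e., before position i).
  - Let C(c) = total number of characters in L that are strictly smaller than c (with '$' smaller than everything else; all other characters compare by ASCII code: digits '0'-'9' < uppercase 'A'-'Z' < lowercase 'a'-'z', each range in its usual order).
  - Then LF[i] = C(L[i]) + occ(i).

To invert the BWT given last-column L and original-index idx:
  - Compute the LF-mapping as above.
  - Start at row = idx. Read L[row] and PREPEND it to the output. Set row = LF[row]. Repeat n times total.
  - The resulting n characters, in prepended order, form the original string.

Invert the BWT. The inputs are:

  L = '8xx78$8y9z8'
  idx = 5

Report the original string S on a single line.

LF mapping: 2 7 8 1 3 0 4 9 6 10 5
Walk LF starting at row 5, prepending L[row]:
  step 1: row=5, L[5]='$', prepend. Next row=LF[5]=0
  step 2: row=0, L[0]='8', prepend. Next row=LF[0]=2
  step 3: row=2, L[2]='x', prepend. Next row=LF[2]=8
  step 4: row=8, L[8]='9', prepend. Next row=LF[8]=6
  step 5: row=6, L[6]='8', prepend. Next row=LF[6]=4
  step 6: row=4, L[4]='8', prepend. Next row=LF[4]=3
  step 7: row=3, L[3]='7', prepend. Next row=LF[3]=1
  step 8: row=1, L[1]='x', prepend. Next row=LF[1]=7
  step 9: row=7, L[7]='y', prepend. Next row=LF[7]=9
  step 10: row=9, L[9]='z', prepend. Next row=LF[9]=10
  step 11: row=10, L[10]='8', prepend. Next row=LF[10]=5
Reversed output: 8zyx7889x8$

Answer: 8zyx7889x8$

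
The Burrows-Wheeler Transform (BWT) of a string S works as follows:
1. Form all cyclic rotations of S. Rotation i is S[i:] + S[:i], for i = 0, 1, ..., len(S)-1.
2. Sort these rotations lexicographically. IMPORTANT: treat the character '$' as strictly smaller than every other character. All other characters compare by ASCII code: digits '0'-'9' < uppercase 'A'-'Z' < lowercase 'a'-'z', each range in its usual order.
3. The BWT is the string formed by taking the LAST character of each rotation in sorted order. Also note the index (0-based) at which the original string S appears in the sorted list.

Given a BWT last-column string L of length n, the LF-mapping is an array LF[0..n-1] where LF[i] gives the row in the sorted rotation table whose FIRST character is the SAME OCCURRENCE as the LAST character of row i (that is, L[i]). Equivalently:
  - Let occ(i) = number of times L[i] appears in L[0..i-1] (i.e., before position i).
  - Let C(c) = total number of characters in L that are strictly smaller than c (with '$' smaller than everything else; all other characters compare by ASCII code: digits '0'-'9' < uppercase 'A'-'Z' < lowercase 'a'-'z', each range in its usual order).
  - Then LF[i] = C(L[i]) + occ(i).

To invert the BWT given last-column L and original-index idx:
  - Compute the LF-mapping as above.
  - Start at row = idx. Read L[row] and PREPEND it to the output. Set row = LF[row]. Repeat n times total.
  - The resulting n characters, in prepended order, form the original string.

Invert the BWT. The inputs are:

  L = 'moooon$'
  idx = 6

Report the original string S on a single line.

LF mapping: 1 3 4 5 6 2 0
Walk LF starting at row 6, prepending L[row]:
  step 1: row=6, L[6]='$', prepend. Next row=LF[6]=0
  step 2: row=0, L[0]='m', prepend. Next row=LF[0]=1
  step 3: row=1, L[1]='o', prepend. Next row=LF[1]=3
  step 4: row=3, L[3]='o', prepend. Next row=LF[3]=5
  step 5: row=5, L[5]='n', prepend. Next row=LF[5]=2
  step 6: row=2, L[2]='o', prepend. Next row=LF[2]=4
  step 7: row=4, L[4]='o', prepend. Next row=LF[4]=6
Reversed output: oonoom$

Answer: oonoom$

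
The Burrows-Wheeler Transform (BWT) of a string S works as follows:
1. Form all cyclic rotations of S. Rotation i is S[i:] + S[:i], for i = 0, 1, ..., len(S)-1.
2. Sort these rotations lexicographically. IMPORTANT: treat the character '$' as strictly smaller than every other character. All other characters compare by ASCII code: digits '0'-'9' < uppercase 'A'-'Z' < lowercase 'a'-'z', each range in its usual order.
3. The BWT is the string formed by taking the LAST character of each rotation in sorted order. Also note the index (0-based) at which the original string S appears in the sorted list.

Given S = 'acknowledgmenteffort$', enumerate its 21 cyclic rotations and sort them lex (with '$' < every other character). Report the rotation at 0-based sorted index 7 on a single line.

All 21 rotations (rotation i = S[i:]+S[:i]):
  rot[0] = acknowledgmenteffort$
  rot[1] = cknowledgmenteffort$a
  rot[2] = knowledgmenteffort$ac
  rot[3] = nowledgmenteffort$ack
  rot[4] = owledgmenteffort$ackn
  rot[5] = wledgmenteffort$ackno
  rot[6] = ledgmenteffort$acknow
  rot[7] = edgmenteffort$acknowl
  rot[8] = dgmenteffort$acknowle
  rot[9] = gmenteffort$acknowled
  rot[10] = menteffort$acknowledg
  rot[11] = enteffort$acknowledgm
  rot[12] = nteffort$acknowledgme
  rot[13] = teffort$acknowledgmen
  rot[14] = effort$acknowledgment
  rot[15] = ffort$acknowledgmente
  rot[16] = fort$acknowledgmentef
  rot[17] = ort$acknowledgmenteff
  rot[18] = rt$acknowledgmenteffo
  rot[19] = t$acknowledgmenteffor
  rot[20] = $acknowledgmenteffort
Sorted (with $ < everything):
  sorted[0] = $acknowledgmenteffort
  sorted[1] = acknowledgmenteffort$
  sorted[2] = cknowledgmenteffort$a
  sorted[3] = dgmenteffort$acknowle
  sorted[4] = edgmenteffort$acknowl
  sorted[5] = effort$acknowledgment
  sorted[6] = enteffort$acknowledgm
  sorted[7] = ffort$acknowledgmente
  sorted[8] = fort$acknowledgmentef
  sorted[9] = gmenteffort$acknowled
  sorted[10] = knowledgmenteffort$ac
  sorted[11] = ledgmenteffort$acknow
  sorted[12] = menteffort$acknowledg
  sorted[13] = nowledgmenteffort$ack
  sorted[14] = nteffort$acknowledgme
  sorted[15] = ort$acknowledgmenteff
  sorted[16] = owledgmenteffort$ackn
  sorted[17] = rt$acknowledgmenteffo
  sorted[18] = t$acknowledgmenteffor
  sorted[19] = teffort$acknowledgmen
  sorted[20] = wledgmenteffort$ackno
sorted[7] = ffort$acknowledgmente

Answer: ffort$acknowledgmente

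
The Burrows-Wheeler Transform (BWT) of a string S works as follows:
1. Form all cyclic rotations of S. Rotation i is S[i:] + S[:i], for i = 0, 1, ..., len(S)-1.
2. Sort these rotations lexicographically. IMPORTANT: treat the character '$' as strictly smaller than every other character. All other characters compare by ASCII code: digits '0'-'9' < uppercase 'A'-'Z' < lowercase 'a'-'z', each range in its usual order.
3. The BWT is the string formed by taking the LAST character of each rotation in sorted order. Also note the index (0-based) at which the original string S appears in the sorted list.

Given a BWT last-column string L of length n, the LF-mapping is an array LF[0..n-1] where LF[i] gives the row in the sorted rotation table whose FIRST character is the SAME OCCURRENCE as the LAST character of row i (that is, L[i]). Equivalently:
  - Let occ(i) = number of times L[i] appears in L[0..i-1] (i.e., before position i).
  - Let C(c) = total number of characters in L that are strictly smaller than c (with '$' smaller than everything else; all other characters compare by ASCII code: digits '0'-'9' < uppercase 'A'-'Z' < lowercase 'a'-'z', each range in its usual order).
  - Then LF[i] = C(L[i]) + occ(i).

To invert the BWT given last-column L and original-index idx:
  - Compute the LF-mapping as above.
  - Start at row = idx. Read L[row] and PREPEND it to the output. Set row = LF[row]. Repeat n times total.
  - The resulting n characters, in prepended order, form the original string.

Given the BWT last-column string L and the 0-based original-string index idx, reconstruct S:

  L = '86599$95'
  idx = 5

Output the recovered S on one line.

Answer: 9655998$

Derivation:
LF mapping: 4 3 1 5 6 0 7 2
Walk LF starting at row 5, prepending L[row]:
  step 1: row=5, L[5]='$', prepend. Next row=LF[5]=0
  step 2: row=0, L[0]='8', prepend. Next row=LF[0]=4
  step 3: row=4, L[4]='9', prepend. Next row=LF[4]=6
  step 4: row=6, L[6]='9', prepend. Next row=LF[6]=7
  step 5: row=7, L[7]='5', prepend. Next row=LF[7]=2
  step 6: row=2, L[2]='5', prepend. Next row=LF[2]=1
  step 7: row=1, L[1]='6', prepend. Next row=LF[1]=3
  step 8: row=3, L[3]='9', prepend. Next row=LF[3]=5
Reversed output: 9655998$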